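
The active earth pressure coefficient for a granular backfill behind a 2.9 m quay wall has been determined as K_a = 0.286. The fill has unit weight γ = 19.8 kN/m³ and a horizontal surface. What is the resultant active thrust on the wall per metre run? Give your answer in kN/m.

P = ½ K_a γ H² = 0.5 × 0.286 × 19.8 × 2.9² = 23.81 kN/m.

23.8 kN/m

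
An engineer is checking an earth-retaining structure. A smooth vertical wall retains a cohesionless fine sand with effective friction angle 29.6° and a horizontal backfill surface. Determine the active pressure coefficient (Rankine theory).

0.339

K_a = tan²(45° − φ/2) = tan²(30.20°) = 0.3387.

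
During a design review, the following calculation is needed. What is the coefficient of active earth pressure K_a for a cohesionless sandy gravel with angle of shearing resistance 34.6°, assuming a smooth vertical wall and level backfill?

0.276

K_a = (1 − sin φ)/(1 + sin φ) = (1 − sin 34.6°)/(1 + sin 34.6°) = 0.2756.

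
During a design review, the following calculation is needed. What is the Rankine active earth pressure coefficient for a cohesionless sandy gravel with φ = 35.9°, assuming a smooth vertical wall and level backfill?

K_a = tan²(45° − φ/2) = tan²(27.05°) = 0.2607.

0.261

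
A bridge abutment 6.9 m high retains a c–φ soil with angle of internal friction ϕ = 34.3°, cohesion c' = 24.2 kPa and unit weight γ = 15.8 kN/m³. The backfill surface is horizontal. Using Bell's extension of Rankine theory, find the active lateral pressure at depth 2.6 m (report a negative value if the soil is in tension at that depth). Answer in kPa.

K_a = (1 − sin φ)/(1 + sin φ) = 0.2792.
σ_a = K_a γ z − 2c√K_a = 0.2792×15.8×2.6 − 2×24.2×0.5284 = -14.10 kPa.

-14.1 kPa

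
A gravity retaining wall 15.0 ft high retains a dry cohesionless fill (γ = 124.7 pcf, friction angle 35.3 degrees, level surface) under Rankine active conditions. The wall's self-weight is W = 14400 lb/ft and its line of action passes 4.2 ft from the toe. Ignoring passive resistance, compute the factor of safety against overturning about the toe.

3.22

K_a = tan²(45° − 35.3°/2) = 0.2675.
P_a = ½K_aγH² = 0.5×0.2675×124.7×15.0² = 3753 lb/ft, acting at H/3 = 5.000 ft above the base.
Overturning moment M_o = P_a × H/3 = 3753 × 5.000 = 18770.
Resisting moment M_r = W × 4.2 = 14400 × 4.2 = 60480.
FS_overturning = M_r/M_o = 60480/18770 = 3.223.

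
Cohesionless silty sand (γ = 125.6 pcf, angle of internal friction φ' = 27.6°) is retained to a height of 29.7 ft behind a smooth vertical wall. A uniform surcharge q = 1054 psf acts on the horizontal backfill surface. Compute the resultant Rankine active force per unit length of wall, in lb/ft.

31800 lb/ft

K_a = tan²(45° − φ/2) = 0.3668.
Soil triangle: ½ K_a γ H² = 0.5×0.3668×125.6×29.7² = 20320 lb/ft.
Surcharge rectangle: K_a q H = 0.3668×1054×29.7 = 11480 lb/ft.
Total = 20320 + 11480 = 31800 lb/ft.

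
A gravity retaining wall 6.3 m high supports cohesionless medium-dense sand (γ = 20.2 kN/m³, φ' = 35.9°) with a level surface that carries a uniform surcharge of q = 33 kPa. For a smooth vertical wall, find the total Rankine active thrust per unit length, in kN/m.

K_a = tan²(45° − φ/2) = 0.2607.
Soil triangle: ½ K_a γ H² = 0.5×0.2607×20.2×6.3² = 104.5 kN/m.
Surcharge rectangle: K_a q H = 0.2607×33×6.3 = 54.21 kN/m.
Total = 104.5 + 54.21 = 158.7 kN/m.

159 kN/m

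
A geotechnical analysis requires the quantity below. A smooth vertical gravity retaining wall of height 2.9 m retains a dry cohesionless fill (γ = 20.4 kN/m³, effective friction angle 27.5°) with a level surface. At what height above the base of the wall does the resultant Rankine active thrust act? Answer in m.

0.967 m

K_a = 0.3682.
The pressure distribution is triangular, so the resultant acts at H/3 above the base = 2.9/3 = 0.9667 m.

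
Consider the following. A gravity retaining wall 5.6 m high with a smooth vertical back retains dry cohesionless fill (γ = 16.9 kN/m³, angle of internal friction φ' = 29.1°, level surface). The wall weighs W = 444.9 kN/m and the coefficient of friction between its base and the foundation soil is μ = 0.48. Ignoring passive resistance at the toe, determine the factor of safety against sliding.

K_a = tan²(45° − 29.1°/2) = 0.3456.
P_a = ½K_aγH² = 0.5×0.3456×16.9×5.6² = 91.58 kN/m, acting at H/3 = 1.867 m above the base.
FS_sliding = μW / P_a = 0.48×444.9 / 91.58 = 2.332.

2.33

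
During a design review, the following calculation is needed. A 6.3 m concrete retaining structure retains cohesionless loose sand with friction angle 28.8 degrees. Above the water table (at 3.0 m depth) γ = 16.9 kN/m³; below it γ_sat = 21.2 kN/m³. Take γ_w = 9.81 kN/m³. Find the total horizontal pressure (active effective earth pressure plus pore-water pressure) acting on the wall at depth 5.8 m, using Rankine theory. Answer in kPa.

56.4 kPa

K_a = (1 − sin φ)/(1 + sin φ) = 0.3498.
γ' = 21.2 − 9.81 = 11.39 kN/m³.
Effective vertical stress at 5.8 m: σ'_v = 16.9×3.0 + 11.39×2.80 = 82.59 kPa.
σ'_h = K_a σ'_v = 0.3498 × 82.59 = 28.89 kPa; u = γ_w × 2.80 = 27.47 kPa.
Total σ_h = 28.89 + 27.47 = 56.35 kPa.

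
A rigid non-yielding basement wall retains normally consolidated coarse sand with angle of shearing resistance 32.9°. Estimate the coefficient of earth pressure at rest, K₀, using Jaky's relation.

K₀ = 1 − sin φ' = 1 − sin 32.9° = 0.4568.

0.457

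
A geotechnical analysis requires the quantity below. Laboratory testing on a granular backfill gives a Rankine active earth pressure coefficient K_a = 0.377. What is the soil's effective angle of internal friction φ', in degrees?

K_a = tan²(45° − φ/2) ⇒ 45° − φ/2 = arctan(√0.377) = 31.55°.
φ = 2(45° − 31.55°) = 26.90°.

26.9°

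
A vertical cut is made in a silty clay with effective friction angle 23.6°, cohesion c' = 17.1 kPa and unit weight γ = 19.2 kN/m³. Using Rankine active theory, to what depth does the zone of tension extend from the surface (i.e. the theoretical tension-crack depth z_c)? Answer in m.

2.72 m

K_a = tan²(45° − 23.6°/2) = 0.4282; √K_a = 0.6544.
The active pressure is zero where K_a γ z = 2c√K_a, so z_c = 2c/(γ√K_a) = 2×17.1/(19.2×0.6544) = 2.722 m.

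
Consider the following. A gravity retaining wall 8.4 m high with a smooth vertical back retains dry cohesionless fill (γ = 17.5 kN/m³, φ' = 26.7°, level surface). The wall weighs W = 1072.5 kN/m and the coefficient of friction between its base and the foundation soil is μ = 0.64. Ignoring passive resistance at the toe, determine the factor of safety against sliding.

K_a = tan²(45° − 26.7°/2) = 0.3800.
P_a = ½K_aγH² = 0.5×0.3800×17.5×8.4² = 234.6 kN/m, acting at H/3 = 2.800 m above the base.
FS_sliding = μW / P_a = 0.64×1072.5 / 234.6 = 2.926.

2.93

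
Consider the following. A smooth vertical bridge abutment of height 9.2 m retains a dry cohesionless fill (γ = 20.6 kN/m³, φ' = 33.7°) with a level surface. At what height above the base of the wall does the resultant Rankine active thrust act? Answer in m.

3.07 m

K_a = 0.2863.
The pressure distribution is triangular, so the resultant acts at H/3 above the base = 9.2/3 = 3.067 m.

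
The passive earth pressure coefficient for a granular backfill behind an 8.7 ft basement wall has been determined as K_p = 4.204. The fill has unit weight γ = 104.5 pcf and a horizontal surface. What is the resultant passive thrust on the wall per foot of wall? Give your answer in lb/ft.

P = ½ K_p γ H² = 0.5 × 4.204 × 104.5 × 8.7² = 16630 lb/ft.

16600 lb/ft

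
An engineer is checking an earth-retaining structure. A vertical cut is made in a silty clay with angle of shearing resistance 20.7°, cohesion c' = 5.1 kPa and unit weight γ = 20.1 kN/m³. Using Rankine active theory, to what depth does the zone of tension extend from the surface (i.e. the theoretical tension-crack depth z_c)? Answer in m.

0.734 m

K_a = tan²(45° − 20.7°/2) = 0.4777; √K_a = 0.6911.
The active pressure is zero where K_a γ z = 2c√K_a, so z_c = 2c/(γ√K_a) = 2×5.1/(20.1×0.6911) = 0.7342 m.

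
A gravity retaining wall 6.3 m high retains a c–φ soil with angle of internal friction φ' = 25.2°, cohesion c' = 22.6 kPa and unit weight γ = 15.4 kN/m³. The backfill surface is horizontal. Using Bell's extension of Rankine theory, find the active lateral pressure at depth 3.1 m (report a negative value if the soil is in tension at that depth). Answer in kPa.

K_a = (1 − sin φ)/(1 + sin φ) = 0.4027.
σ_a = K_a γ z − 2c√K_a = 0.4027×15.4×3.1 − 2×22.6×0.6346 = -9.458 kPa.

-9.46 kPa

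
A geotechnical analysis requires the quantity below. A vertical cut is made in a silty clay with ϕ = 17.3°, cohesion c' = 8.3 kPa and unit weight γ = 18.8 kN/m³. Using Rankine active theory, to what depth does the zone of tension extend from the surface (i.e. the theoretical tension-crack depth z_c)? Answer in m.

K_a = tan²(45° − 17.3°/2) = 0.5416; √K_a = 0.7359.
The active pressure is zero where K_a γ z = 2c√K_a, so z_c = 2c/(γ√K_a) = 2×8.3/(18.8×0.7359) = 1.200 m.

1.20 m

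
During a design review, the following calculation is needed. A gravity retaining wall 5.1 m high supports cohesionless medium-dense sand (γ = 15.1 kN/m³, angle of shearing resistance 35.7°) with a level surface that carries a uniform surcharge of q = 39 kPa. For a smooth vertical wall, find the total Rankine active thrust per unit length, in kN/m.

K_a = tan²(45° − φ/2) = 0.2630.
Soil triangle: ½ K_a γ H² = 0.5×0.2630×15.1×5.1² = 51.65 kN/m.
Surcharge rectangle: K_a q H = 0.2630×39×5.1 = 52.31 kN/m.
Total = 51.65 + 52.31 = 104.0 kN/m.

104 kN/m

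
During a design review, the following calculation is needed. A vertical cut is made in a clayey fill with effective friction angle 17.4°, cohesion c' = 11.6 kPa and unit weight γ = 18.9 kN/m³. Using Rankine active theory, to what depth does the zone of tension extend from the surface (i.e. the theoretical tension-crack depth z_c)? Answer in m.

K_a = tan²(45° − 17.4°/2) = 0.5396; √K_a = 0.7346.
The active pressure is zero where K_a γ z = 2c√K_a, so z_c = 2c/(γ√K_a) = 2×11.6/(18.9×0.7346) = 1.671 m.

1.67 m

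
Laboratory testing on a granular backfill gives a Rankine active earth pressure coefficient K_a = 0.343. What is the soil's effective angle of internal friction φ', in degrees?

29.3°

K_a = tan²(45° − φ/2) ⇒ 45° − φ/2 = arctan(√0.343) = 30.36°.
φ = 2(45° − 30.36°) = 29.29°.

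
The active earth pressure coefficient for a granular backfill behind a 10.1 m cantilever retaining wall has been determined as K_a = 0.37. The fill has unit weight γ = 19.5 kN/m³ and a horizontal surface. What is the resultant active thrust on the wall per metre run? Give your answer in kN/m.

368 kN/m

P = ½ K_a γ H² = 0.5 × 0.37 × 19.5 × 10.1² = 368.0 kN/m.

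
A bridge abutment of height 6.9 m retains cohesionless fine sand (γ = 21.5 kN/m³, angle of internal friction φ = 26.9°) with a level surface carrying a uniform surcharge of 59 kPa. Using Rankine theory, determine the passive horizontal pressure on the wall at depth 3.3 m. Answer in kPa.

K_p = (1 + sin φ)/(1 − sin φ) = 2.653.
σ_v = γz + q = 21.5 × 3.3 + 59 = 129.9 kPa.
σ_h = K_p σ_v = 2.653 × 129.9 = 344.7 kPa.

345 kPa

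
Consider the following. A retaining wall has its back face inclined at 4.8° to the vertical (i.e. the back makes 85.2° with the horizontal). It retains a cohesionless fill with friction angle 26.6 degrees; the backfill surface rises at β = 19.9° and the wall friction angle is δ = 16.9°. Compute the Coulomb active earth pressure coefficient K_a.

K_a = sin²(α+φ) / [sin²α · sin(α−δ) · (1 + √{sin(φ+δ)sin(φ−β) / (sin(α−δ)sin(α+β))})²].
With α = 85.2°, φ = 26.6°, δ = 16.9°, β = 19.9°: K_a = 0.5536.

0.554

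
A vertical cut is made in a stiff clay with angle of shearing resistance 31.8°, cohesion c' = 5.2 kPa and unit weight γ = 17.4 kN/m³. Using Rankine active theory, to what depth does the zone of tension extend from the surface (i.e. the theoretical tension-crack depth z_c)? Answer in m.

1.07 m

K_a = tan²(45° − 31.8°/2) = 0.3098; √K_a = 0.5566.
The active pressure is zero where K_a γ z = 2c√K_a, so z_c = 2c/(γ√K_a) = 2×5.2/(17.4×0.5566) = 1.074 m.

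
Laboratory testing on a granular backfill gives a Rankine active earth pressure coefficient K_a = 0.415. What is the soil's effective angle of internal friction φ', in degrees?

K_a = tan²(45° − φ/2) ⇒ 45° − φ/2 = arctan(√0.415) = 32.79°.
φ = 2(45° − 32.79°) = 24.42°.

24.4°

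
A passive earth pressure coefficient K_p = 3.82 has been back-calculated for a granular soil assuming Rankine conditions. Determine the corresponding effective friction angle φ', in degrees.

35.8°

K_p = (1+sin φ)/(1−sin φ) ⇒ sin φ = (K_p − 1)/(K_p + 1) = 0.5851.
φ = arcsin(0.5851) = 35.81°.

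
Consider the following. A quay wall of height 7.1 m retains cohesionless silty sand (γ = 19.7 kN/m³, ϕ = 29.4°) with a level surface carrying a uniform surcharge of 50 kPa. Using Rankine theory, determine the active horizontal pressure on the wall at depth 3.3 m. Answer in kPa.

K_a = (1 − sin φ)/(1 + sin φ) = 0.3415.
σ_v = γz + q = 19.7 × 3.3 + 50 = 115.0 kPa.
σ_h = K_a σ_v = 0.3415 × 115.0 = 39.27 kPa.

39.3 kPa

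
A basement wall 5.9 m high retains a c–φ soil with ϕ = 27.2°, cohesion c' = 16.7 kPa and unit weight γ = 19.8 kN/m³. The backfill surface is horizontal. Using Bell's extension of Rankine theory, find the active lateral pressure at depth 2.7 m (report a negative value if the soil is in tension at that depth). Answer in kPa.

K_a = (1 − sin φ)/(1 + sin φ) = 0.3726.
σ_a = K_a γ z − 2c√K_a = 0.3726×19.8×2.7 − 2×16.7×0.6104 = -0.4687 kPa.

-0.469 kPa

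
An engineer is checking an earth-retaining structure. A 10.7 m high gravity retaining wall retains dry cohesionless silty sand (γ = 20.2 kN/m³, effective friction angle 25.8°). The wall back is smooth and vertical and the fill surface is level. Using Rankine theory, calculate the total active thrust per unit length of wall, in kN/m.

455 kN/m

K_a = tan²(45° − φ/2) = 0.3935.
P_a = ½ K_a γ H² = 0.5 × 0.3935 × 20.2 × 10.7² = 455.0 kN/m.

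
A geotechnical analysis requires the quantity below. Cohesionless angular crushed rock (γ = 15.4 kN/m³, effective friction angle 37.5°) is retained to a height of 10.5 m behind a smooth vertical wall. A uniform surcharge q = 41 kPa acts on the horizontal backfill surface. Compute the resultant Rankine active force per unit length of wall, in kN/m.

K_a = tan²(45° − φ/2) = 0.2432.
Soil triangle: ½ K_a γ H² = 0.5×0.2432×15.4×10.5² = 206.5 kN/m.
Surcharge rectangle: K_a q H = 0.2432×41×10.5 = 104.7 kN/m.
Total = 206.5 + 104.7 = 311.1 kN/m.

311 kN/m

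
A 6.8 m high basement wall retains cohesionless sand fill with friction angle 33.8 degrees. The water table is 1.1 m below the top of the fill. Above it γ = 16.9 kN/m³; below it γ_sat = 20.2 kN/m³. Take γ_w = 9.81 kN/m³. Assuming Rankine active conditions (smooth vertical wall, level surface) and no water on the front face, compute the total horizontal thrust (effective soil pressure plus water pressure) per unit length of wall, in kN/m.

K_a = tan²(45° − φ/2) = 0.2851.
γ' = 20.2 − 9.81 = 10.39 kN/m³. Depth below WT = 5.7 m.
σ'_h at WT = K_a γ d_w = 5.300 kPa; at base = 5.300 + K_a γ' × 5.7 = 22.18 kPa.
P₁ (0–1.1 m) = ½×5.300×1.1 = 2.915. P₂ (1.1–6.8 m) = ½(5.300+22.18)×5.7 = 78.33.
P_w = ½ γ_w h₂² = 0.5×9.81×5.7² = 159.4. Total = 2.915+78.33+159.4 = 240.6 kN/m.

241 kN/m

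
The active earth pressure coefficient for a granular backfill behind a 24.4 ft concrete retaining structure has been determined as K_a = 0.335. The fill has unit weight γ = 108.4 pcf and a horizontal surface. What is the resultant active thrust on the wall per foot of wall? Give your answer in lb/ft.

P = ½ K_a γ H² = 0.5 × 0.335 × 108.4 × 24.4² = 10810 lb/ft.

10800 lb/ft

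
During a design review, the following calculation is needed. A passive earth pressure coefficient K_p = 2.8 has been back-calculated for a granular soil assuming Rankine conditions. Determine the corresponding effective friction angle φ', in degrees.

28.3°

K_p = (1+sin φ)/(1−sin φ) ⇒ sin φ = (K_p − 1)/(K_p + 1) = 0.4737.
φ = arcsin(0.4737) = 28.27°.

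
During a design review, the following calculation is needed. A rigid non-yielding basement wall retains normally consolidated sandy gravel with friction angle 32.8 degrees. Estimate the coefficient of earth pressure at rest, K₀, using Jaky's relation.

0.458

K₀ = 1 − sin φ' = 1 − sin 32.8° = 0.4583.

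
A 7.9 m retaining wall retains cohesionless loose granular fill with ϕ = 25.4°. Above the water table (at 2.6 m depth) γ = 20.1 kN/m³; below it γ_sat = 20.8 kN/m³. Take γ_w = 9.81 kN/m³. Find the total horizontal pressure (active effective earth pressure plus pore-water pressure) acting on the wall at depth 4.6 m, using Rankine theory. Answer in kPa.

49.3 kPa

K_a = (1 − sin φ)/(1 + sin φ) = 0.3996.
γ' = 20.8 − 9.81 = 10.99 kN/m³.
Effective vertical stress at 4.6 m: σ'_v = 20.1×2.6 + 10.99×2.00 = 74.24 kPa.
σ'_h = K_a σ'_v = 0.3996 × 74.24 = 29.67 kPa; u = γ_w × 2.00 = 19.62 kPa.
Total σ_h = 29.67 + 19.62 = 49.29 kPa.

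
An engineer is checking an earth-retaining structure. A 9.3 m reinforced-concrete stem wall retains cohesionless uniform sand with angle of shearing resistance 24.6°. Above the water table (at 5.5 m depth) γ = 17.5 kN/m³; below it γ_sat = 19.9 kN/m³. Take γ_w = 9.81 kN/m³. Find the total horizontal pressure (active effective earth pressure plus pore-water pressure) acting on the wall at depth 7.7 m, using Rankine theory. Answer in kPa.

70.4 kPa

K_a = (1 − sin φ)/(1 + sin φ) = 0.4121.
γ' = 19.9 − 9.81 = 10.09 kN/m³.
Effective vertical stress at 7.7 m: σ'_v = 17.5×5.5 + 10.09×2.20 = 118.4 kPa.
σ'_h = K_a σ'_v = 0.4121 × 118.4 = 48.82 kPa; u = γ_w × 2.20 = 21.58 kPa.
Total σ_h = 48.82 + 21.58 = 70.40 kPa.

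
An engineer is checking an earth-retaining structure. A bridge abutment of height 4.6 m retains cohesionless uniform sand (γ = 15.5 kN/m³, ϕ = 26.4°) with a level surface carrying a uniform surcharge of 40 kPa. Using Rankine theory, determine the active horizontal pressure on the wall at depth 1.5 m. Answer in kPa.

K_a = (1 − sin φ)/(1 + sin φ) = 0.3844.
σ_v = γz + q = 15.5 × 1.5 + 40 = 63.25 kPa.
σ_h = K_a σ_v = 0.3844 × 63.25 = 24.32 kPa.

24.3 kPa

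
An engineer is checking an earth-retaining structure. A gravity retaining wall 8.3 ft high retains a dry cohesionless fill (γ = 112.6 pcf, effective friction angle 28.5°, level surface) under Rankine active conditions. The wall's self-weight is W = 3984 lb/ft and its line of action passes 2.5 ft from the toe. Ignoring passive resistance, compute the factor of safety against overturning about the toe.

2.62

K_a = tan²(45° − 28.5°/2) = 0.3540.
P_a = ½K_aγH² = 0.5×0.3540×112.6×8.3² = 1373 lb/ft, acting at H/3 = 2.767 ft above the base.
Overturning moment M_o = P_a × H/3 = 1373 × 2.767 = 3798.
Resisting moment M_r = W × 2.5 = 3984 × 2.5 = 9960.
FS_overturning = M_r/M_o = 9960/3798 = 2.622.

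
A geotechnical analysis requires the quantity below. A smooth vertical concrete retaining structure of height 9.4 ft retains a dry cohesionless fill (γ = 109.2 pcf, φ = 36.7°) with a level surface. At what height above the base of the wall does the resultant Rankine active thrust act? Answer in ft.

3.13 ft

K_a = 0.2519.
The pressure distribution is triangular, so the resultant acts at H/3 above the base = 9.4/3 = 3.133 ft.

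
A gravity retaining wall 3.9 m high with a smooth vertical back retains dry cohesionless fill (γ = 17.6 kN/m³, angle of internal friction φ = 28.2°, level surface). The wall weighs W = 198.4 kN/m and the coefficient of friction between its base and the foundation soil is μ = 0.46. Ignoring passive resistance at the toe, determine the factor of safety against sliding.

K_a = tan²(45° − 28.2°/2) = 0.3582.
P_a = ½K_aγH² = 0.5×0.3582×17.6×3.9² = 47.94 kN/m, acting at H/3 = 1.300 m above the base.
FS_sliding = μW / P_a = 0.46×198.4 / 47.94 = 1.904.

1.90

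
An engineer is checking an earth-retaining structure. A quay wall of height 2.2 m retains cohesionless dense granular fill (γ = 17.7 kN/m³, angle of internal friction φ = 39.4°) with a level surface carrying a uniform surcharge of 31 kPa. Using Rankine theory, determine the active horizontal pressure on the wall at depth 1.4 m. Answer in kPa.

K_a = (1 − sin φ)/(1 + sin φ) = 0.2234.
σ_v = γz + q = 17.7 × 1.4 + 31 = 55.78 kPa.
σ_h = K_a σ_v = 0.2234 × 55.78 = 12.46 kPa.

12.5 kPa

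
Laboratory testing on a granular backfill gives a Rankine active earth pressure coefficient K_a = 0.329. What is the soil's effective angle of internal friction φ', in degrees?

30.3°

K_a = tan²(45° − φ/2) ⇒ 45° − φ/2 = arctan(√0.329) = 29.84°.
φ = 2(45° − 29.84°) = 30.32°.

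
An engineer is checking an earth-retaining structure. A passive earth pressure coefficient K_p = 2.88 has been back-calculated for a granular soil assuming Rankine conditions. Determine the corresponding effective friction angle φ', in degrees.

29.0°

K_p = (1+sin φ)/(1−sin φ) ⇒ sin φ = (K_p − 1)/(K_p + 1) = 0.4845.
φ = arcsin(0.4845) = 28.98°.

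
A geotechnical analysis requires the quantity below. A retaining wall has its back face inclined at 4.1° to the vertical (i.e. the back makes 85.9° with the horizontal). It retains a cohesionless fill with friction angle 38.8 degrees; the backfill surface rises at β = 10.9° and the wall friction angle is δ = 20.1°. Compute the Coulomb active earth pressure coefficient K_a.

K_a = sin²(α+φ) / [sin²α · sin(α−δ) · (1 + √{sin(φ+δ)sin(φ−β) / (sin(α−δ)sin(α+β))})²].
With α = 85.9°, φ = 38.8°, δ = 20.1°, β = 10.9°: K_a = 0.2686.

0.269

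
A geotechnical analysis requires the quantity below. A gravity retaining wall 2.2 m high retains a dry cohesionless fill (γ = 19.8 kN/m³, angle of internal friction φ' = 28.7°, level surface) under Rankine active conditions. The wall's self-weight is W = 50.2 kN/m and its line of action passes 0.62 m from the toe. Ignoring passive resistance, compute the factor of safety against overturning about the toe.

K_a = tan²(45° − 28.7°/2) = 0.3511.
P_a = ½K_aγH² = 0.5×0.3511×19.8×2.2² = 16.83 kN/m, acting at H/3 = 0.7333 m above the base.
Overturning moment M_o = P_a × H/3 = 16.83 × 0.7333 = 12.34.
Resisting moment M_r = W × 0.62 = 50.2 × 0.62 = 31.12.
FS_overturning = M_r/M_o = 31.12/12.34 = 2.522.

2.52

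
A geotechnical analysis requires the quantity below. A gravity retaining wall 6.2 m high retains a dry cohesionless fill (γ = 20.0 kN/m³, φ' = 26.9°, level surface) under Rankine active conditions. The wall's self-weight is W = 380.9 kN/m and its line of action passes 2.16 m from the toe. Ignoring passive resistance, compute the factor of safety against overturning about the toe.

K_a = tan²(45° − 26.9°/2) = 0.3770.
P_a = ½K_aγH² = 0.5×0.3770×20.0×6.2² = 144.9 kN/m, acting at H/3 = 2.067 m above the base.
Overturning moment M_o = P_a × H/3 = 144.9 × 2.067 = 299.5.
Resisting moment M_r = W × 2.16 = 380.9 × 2.16 = 822.7.
FS_overturning = M_r/M_o = 822.7/299.5 = 2.747.

2.75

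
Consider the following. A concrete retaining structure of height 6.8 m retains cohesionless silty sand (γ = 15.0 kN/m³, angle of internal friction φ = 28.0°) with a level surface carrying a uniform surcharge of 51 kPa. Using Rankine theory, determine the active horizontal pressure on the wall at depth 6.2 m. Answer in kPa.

52.0 kPa

K_a = (1 − sin φ)/(1 + sin φ) = 0.3610.
σ_v = γz + q = 15.0 × 6.2 + 51 = 144.0 kPa.
σ_h = K_a σ_v = 0.3610 × 144.0 = 51.99 kPa.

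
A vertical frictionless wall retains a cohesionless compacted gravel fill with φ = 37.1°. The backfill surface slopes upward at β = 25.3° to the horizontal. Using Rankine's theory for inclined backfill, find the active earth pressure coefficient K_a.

K_a = cos β · (cos β − √(cos²β − cos²φ)) / (cos β + √(cos²β − cos²φ)).
cos β = 0.9041, cos φ = 0.7976, √(cos²β − cos²φ) = 0.4257.
K_a = 0.9041 × (0.9041 − 0.4257)/(0.9041 + 0.4257) = 0.3252.

0.325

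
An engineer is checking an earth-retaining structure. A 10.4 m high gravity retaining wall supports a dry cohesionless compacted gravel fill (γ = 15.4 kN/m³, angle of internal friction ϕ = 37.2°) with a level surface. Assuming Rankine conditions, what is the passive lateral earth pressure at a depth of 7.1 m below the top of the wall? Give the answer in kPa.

K_p = (1 + sin φ)/(1 − sin φ) = 4.058.
σ_h = K_p γ z = 4.058 × 15.4 × 7.1 = 443.7 kPa.

444 kPa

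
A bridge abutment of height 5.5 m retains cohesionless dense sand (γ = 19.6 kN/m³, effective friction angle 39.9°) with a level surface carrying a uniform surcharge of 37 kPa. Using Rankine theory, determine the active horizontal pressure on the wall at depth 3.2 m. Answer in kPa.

K_a = (1 − sin φ)/(1 + sin φ) = 0.2184.
σ_v = γz + q = 19.6 × 3.2 + 37 = 99.72 kPa.
σ_h = K_a σ_v = 0.2184 × 99.72 = 21.78 kPa.

21.8 kPa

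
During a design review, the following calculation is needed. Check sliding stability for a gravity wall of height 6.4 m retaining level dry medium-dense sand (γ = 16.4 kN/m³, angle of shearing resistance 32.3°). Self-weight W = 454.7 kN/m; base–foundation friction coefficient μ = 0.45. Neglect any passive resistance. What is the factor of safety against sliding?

K_a = tan²(45° − 32.3°/2) = 0.3035.
P_a = ½K_aγH² = 0.5×0.3035×16.4×6.4² = 101.9 kN/m, acting at H/3 = 2.133 m above the base.
FS_sliding = μW / P_a = 0.45×454.7 / 101.9 = 2.007.

2.01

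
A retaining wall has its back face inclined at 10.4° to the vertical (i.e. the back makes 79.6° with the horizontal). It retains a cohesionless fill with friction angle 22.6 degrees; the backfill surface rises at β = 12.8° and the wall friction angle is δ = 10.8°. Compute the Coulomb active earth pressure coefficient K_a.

0.611

K_a = sin²(α+φ) / [sin²α · sin(α−δ) · (1 + √{sin(φ+δ)sin(φ−β) / (sin(α−δ)sin(α+β))})²].
With α = 79.6°, φ = 22.6°, δ = 10.8°, β = 12.8°: K_a = 0.6105.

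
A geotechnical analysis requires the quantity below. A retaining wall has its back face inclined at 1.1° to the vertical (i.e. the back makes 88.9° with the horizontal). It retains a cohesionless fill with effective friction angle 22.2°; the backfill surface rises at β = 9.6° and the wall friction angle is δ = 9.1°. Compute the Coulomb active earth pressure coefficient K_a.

0.492

K_a = sin²(α+φ) / [sin²α · sin(α−δ) · (1 + √{sin(φ+δ)sin(φ−β) / (sin(α−δ)sin(α+β))})²].
With α = 88.9°, φ = 22.2°, δ = 9.1°, β = 9.6°: K_a = 0.4918.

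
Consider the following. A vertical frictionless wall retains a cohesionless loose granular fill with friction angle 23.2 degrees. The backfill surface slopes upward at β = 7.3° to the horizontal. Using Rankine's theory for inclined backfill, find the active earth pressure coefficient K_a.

K_a = cos β · (cos β − √(cos²β − cos²φ)) / (cos β + √(cos²β − cos²φ)).
cos β = 0.9919, cos φ = 0.9191, √(cos²β − cos²φ) = 0.3729.
K_a = 0.9919 × (0.9919 − 0.3729)/(0.9919 + 0.3729) = 0.4499.

0.450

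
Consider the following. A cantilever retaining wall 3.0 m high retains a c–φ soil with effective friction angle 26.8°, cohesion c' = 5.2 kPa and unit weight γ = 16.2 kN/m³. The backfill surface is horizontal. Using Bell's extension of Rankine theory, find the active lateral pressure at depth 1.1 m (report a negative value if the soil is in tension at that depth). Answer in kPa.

0.346 kPa

K_a = (1 − sin φ)/(1 + sin φ) = 0.3785.
σ_a = K_a γ z − 2c√K_a = 0.3785×16.2×1.1 − 2×5.2×0.6152 = 0.3463 kPa.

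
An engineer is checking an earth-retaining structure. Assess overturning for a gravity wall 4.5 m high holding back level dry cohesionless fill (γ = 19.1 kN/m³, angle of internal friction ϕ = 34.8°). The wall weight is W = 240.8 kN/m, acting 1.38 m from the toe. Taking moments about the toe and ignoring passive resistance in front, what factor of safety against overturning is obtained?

K_a = tan²(45° − 34.8°/2) = 0.2733.
P_a = ½K_aγH² = 0.5×0.2733×19.1×4.5² = 52.85 kN/m, acting at H/3 = 1.500 m above the base.
Overturning moment M_o = P_a × H/3 = 52.85 × 1.500 = 79.28.
Resisting moment M_r = W × 1.38 = 240.8 × 1.38 = 332.3.
FS_overturning = M_r/M_o = 332.3/79.28 = 4.191.

4.19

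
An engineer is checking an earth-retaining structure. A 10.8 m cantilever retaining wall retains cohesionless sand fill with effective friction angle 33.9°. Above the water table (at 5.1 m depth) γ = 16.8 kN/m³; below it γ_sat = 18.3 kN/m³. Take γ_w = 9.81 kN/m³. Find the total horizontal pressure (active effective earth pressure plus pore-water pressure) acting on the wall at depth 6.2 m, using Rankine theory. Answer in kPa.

K_a = (1 − sin φ)/(1 + sin φ) = 0.2839.
γ' = 18.3 − 9.81 = 8.490 kN/m³.
Effective vertical stress at 6.2 m: σ'_v = 16.8×5.1 + 8.490×1.10 = 95.02 kPa.
σ'_h = K_a σ'_v = 0.2839 × 95.02 = 26.98 kPa; u = γ_w × 1.10 = 10.79 kPa.
Total σ_h = 26.98 + 10.79 = 37.77 kPa.

37.8 kPa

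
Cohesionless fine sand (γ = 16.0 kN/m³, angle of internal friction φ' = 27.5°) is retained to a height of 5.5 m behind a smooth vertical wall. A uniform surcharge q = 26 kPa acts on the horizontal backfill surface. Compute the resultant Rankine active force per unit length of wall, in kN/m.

K_a = tan²(45° − φ/2) = 0.3682.
Soil triangle: ½ K_a γ H² = 0.5×0.3682×16.0×5.5² = 89.11 kN/m.
Surcharge rectangle: K_a q H = 0.3682×26×5.5 = 52.66 kN/m.
Total = 89.11 + 52.66 = 141.8 kN/m.

142 kN/m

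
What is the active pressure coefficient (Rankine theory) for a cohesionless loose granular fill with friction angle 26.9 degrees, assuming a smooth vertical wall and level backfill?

0.377

K_a = tan²(45° − φ/2) = tan²(31.55°) = 0.3770.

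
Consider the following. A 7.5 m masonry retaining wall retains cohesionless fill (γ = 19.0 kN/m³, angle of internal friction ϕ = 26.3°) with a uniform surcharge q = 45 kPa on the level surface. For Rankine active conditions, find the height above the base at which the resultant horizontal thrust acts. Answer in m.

K_a = 0.3859.
Triangular part P₁ = ½K_aγH² = 206.2 at H/3 = 2.500 m; rectangular part P₂ = K_a q H = 130.3 at H/2 = 3.750 m.
ȳ = (P₁·2.500 + P₂·3.750)/(P₁+P₂) = 2.984 m.

2.98 m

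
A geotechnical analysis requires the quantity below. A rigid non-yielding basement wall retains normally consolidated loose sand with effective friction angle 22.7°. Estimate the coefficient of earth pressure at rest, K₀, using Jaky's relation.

K₀ = 1 − sin φ' = 1 − sin 22.7° = 0.6141.

0.614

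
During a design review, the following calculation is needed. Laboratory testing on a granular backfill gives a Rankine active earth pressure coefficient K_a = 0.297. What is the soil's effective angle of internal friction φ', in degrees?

K_a = tan²(45° − φ/2) ⇒ 45° − φ/2 = arctan(√0.297) = 28.59°.
φ = 2(45° − 28.59°) = 32.82°.

32.8°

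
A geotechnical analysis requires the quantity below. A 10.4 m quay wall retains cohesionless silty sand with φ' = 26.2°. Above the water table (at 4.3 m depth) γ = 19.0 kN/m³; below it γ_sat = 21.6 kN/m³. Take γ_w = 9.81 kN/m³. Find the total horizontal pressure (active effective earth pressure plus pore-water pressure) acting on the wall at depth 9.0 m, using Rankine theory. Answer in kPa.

K_a = (1 − sin φ)/(1 + sin φ) = 0.3874.
γ' = 21.6 − 9.81 = 11.79 kN/m³.
Effective vertical stress at 9.0 m: σ'_v = 19.0×4.3 + 11.79×4.70 = 137.1 kPa.
σ'_h = K_a σ'_v = 0.3874 × 137.1 = 53.12 kPa; u = γ_w × 4.70 = 46.11 kPa.
Total σ_h = 53.12 + 46.11 = 99.23 kPa.

99.2 kPa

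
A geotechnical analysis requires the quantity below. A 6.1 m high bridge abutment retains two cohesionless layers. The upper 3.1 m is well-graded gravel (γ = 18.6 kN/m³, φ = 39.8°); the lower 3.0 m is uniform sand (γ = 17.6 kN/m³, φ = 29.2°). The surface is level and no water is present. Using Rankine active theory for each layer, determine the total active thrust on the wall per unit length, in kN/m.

106 kN/m

K_a1 = tan²(45°−39.8°/2) = 0.2194; K_a2 = tan²(45°−29.2°/2) = 0.3442.
Layer 1: σ at base = K_a1 γ₁ h₁ = 12.65 kPa; P₁ = ½×12.65×3.1 = 19.61.
Layer 2: σ_v at top = γ₁h₁ = 57.66; σ_h top = K_a2×57.66 = 19.85; σ_h base = K_a2×(57.66+17.6×3.0) = 38.02.
P₂ = ½(19.85+38.02)×3.0 = 86.80. Total P_a = 19.61+86.80 = 106.4 kN/m.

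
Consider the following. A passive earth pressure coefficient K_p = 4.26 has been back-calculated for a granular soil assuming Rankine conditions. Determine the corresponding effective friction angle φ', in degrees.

K_p = (1+sin φ)/(1−sin φ) ⇒ sin φ = (K_p − 1)/(K_p + 1) = 0.6198.
φ = arcsin(0.6198) = 38.30°.

38.3°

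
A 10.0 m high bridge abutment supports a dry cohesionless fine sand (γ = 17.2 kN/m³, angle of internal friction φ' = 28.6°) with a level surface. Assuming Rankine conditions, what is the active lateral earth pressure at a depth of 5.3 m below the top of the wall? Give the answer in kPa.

32.1 kPa

K_a = (1 − sin φ)/(1 + sin φ) = 0.3525.
σ_h = K_a γ z = 0.3525 × 17.2 × 5.3 = 32.14 kPa.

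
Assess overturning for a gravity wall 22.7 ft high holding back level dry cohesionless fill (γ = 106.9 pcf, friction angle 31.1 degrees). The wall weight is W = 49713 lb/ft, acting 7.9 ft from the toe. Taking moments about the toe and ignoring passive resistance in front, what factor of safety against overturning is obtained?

5.91

K_a = tan²(45° − 31.1°/2) = 0.3188.
P_a = ½K_aγH² = 0.5×0.3188×106.9×22.7² = 8780 lb/ft, acting at H/3 = 7.567 ft above the base.
Overturning moment M_o = P_a × H/3 = 8780 × 7.567 = 66440.
Resisting moment M_r = W × 7.9 = 49713 × 7.9 = 392700.
FS_overturning = M_r/M_o = 392700/66440 = 5.911.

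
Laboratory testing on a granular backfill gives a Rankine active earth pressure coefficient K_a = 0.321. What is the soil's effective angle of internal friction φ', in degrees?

30.9°

K_a = tan²(45° − φ/2) ⇒ 45° − φ/2 = arctan(√0.321) = 29.53°.
φ = 2(45° − 29.53°) = 30.93°.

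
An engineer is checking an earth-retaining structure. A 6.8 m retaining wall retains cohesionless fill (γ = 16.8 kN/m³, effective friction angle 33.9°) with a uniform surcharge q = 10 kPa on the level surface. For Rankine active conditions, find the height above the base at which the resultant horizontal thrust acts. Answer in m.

2.44 m

K_a = 0.2839.
Triangular part P₁ = ½K_aγH² = 110.3 at H/3 = 2.267 m; rectangular part P₂ = K_a q H = 19.31 at H/2 = 3.400 m.
ȳ = (P₁·2.267 + P₂·3.400)/(P₁+P₂) = 2.436 m.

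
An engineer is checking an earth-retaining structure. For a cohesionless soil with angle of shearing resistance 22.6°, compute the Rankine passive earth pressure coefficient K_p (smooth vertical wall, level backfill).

2.25

K_p = (1 + sin φ)/(1 − sin φ) = tan²(45° + 22.6°/2) = 2.248.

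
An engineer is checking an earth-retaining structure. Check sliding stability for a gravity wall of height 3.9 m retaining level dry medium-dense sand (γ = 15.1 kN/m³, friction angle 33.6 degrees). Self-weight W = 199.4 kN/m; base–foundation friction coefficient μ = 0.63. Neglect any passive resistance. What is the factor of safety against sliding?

K_a = tan²(45° − 33.6°/2) = 0.2875.
P_a = ½K_aγH² = 0.5×0.2875×15.1×3.9² = 33.02 kN/m, acting at H/3 = 1.300 m above the base.
FS_sliding = μW / P_a = 0.63×199.4 / 33.02 = 3.805.

3.80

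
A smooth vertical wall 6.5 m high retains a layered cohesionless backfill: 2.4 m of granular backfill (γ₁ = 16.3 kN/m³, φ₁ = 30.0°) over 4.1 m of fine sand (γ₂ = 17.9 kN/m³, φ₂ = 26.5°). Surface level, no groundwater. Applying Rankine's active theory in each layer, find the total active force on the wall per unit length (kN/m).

K_a1 = tan²(45°−30.0°/2) = 0.3333; K_a2 = tan²(45°−26.5°/2) = 0.3829.
Layer 1: σ at base = K_a1 γ₁ h₁ = 13.04 kPa; P₁ = ½×13.04×2.4 = 15.65.
Layer 2: σ_v at top = γ₁h₁ = 39.12; σ_h top = K_a2×39.12 = 14.98; σ_h base = K_a2×(39.12+17.9×4.1) = 43.08.
P₂ = ½(14.98+43.08)×4.1 = 119.0. Total P_a = 15.65+119.0 = 134.7 kN/m.

135 kN/m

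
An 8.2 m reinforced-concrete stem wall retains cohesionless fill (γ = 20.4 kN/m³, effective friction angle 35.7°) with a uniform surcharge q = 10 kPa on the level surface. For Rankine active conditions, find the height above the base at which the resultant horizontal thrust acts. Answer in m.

K_a = 0.2630.
Triangular part P₁ = ½K_aγH² = 180.4 at H/3 = 2.733 m; rectangular part P₂ = K_a q H = 21.57 at H/2 = 4.100 m.
ȳ = (P₁·2.733 + P₂·4.100)/(P₁+P₂) = 2.879 m.

2.88 m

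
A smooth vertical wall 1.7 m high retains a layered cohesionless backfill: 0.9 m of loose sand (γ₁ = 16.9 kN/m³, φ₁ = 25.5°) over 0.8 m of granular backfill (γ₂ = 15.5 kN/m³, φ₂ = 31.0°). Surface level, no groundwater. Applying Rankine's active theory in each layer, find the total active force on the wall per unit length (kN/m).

K_a1 = tan²(45°−25.5°/2) = 0.3981; K_a2 = tan²(45°−31.0°/2) = 0.3201.
Layer 1: σ at base = K_a1 γ₁ h₁ = 6.055 kPa; P₁ = ½×6.055×0.9 = 2.725.
Layer 2: σ_v at top = γ₁h₁ = 15.21; σ_h top = K_a2×15.21 = 4.869; σ_h base = K_a2×(15.21+15.5×0.8) = 8.838.
P₂ = ½(4.869+8.838)×0.8 = 5.483. Total P_a = 2.725+5.483 = 8.207 kN/m.

8.21 kN/m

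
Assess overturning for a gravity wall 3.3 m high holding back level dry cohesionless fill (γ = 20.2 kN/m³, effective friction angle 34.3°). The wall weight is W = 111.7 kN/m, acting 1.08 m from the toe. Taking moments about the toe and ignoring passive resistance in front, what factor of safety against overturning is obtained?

3.57

K_a = tan²(45° − 34.3°/2) = 0.2792.
P_a = ½K_aγH² = 0.5×0.2792×20.2×3.3² = 30.70 kN/m, acting at H/3 = 1.100 m above the base.
Overturning moment M_o = P_a × H/3 = 30.70 × 1.100 = 33.77.
Resisting moment M_r = W × 1.08 = 111.7 × 1.08 = 120.6.
FS_overturning = M_r/M_o = 120.6/33.77 = 3.572.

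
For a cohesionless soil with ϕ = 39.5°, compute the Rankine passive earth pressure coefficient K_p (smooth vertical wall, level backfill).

4.50

K_p = (1 + sin φ)/(1 − sin φ) = tan²(45° + 39.5°/2) = 4.496.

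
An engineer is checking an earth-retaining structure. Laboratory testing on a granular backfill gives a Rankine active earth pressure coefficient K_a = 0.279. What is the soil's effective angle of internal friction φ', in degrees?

34.3°

K_a = tan²(45° − φ/2) ⇒ 45° − φ/2 = arctan(√0.279) = 27.84°.
φ = 2(45° − 27.84°) = 34.31°.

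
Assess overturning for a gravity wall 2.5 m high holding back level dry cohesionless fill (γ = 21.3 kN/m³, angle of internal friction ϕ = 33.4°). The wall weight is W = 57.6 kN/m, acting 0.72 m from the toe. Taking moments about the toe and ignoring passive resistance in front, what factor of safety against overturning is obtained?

K_a = tan²(45° − 33.4°/2) = 0.2899.
P_a = ½K_aγH² = 0.5×0.2899×21.3×2.5² = 19.30 kN/m, acting at H/3 = 0.8333 m above the base.
Overturning moment M_o = P_a × H/3 = 19.30 × 0.8333 = 16.08.
Resisting moment M_r = W × 0.72 = 57.6 × 0.72 = 41.47.
FS_overturning = M_r/M_o = 41.47/16.08 = 2.579.

2.58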